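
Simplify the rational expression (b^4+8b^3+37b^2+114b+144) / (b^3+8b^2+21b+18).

(b^2+2b+16)/(b+2)

Apply the Euclidean algorithm:
  b^4+8b^3+37b^2+114b+144 = (b)(b^3+8b^2+21b+18) + (16b^2+96b+144)
  b^3+8b^2+21b+18 = ((1/16)b+1/8)(16b^2+96b+144) + (0)
Last nonzero remainder: 16b^2+96b+144. Dividing through by 16 gives the monic gcd b^2+6b+9.
Cancel b^2+6b+9 from numerator and denominator to get the reduced form.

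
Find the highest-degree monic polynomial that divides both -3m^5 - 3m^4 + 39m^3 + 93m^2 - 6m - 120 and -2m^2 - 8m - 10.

m^2 + 4m + 5

By polynomial division,
  -3m^5 - 3m^4 + 39m^3 + 93m^2 - 6m - 120 = ((3/2)m^3 - (9/2)m^2 - 9m + 12)(-2m^2 - 8m - 10) + (0)
Last nonzero remainder: -2m^2 - 8m - 10. Dividing through by -2 gives the monic gcd m^2 + 4m + 5.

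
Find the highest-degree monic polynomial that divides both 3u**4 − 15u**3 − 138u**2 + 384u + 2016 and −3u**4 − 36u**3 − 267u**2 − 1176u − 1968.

u**2 + 8u + 16

Apply the Euclidean algorithm:
  3u**4 − 15u**3 − 138u**2 + 384u + 2016 = (−1)(−3u**4 − 36u**3 − 267u**2 − 1176u − 1968) + (−51u**3 − 405u**2 − 792u + 48)
  −3u**4 − 36u**3 − 267u**2 − 1176u − 1968 = ((1/17)u + 69/289)(−51u**3 − 405u**2 − 792u + 48) + (−(35754/289)u**2 − (286032/289)u − 572064/289)
  −51u**3 − 405u**2 − 792u + 48 = ((4913/11918)u − 289/11918)(−(35754/289)u**2 − (286032/289)u − 572064/289) + (0)
Last nonzero remainder: −(35754/289)u**2 − (286032/289)u − 572064/289. Dividing through by −35754/289 gives the monic gcd u**2 + 8u + 16.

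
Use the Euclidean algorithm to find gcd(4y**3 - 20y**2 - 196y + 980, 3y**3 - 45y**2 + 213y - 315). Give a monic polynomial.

y**2 - 12y + 35

By polynomial division,
  4y**3 - 20y**2 - 196y + 980 = (4/3)(3y**3 - 45y**2 + 213y - 315) + (40y**2 - 480y + 1400)
  3y**3 - 45y**2 + 213y - 315 = ((3/40)y - 9/40)(40y**2 - 480y + 1400) + (0)
Last nonzero remainder: 40y**2 - 480y + 1400. Dividing through by 40 gives the monic gcd y**2 - 12y + 35.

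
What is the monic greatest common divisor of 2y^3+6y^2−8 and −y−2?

Repeated division with remainder:
  2y^3+6y^2−8 = (−2y^2−2y+4)(−y−2) + (0)
Last nonzero remainder: −y−2. Dividing through by −1 gives the monic gcd y+2.

y+2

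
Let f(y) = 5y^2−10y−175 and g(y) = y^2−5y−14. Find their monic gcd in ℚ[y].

y−7

Euclidean algorithm in ℚ[y]:
  5y^2−10y−175 = (5)(y^2−5y−14) + (15y−105)
  y^2−5y−14 = ((1/15)y+2/15)(15y−105) + (0)
Last nonzero remainder: 15y−105. Dividing through by 15 gives the monic gcd y−7.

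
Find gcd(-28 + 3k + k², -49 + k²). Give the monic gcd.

7 + k

By polynomial division,
  k² + 3k - 28 = (k² - 49) + (3k + 21)
  k² - 49 = ((1/3)k - 7/3)(3k + 21) + (0)
Last nonzero remainder: 3k + 21. Dividing through by 3 gives the monic gcd k + 7.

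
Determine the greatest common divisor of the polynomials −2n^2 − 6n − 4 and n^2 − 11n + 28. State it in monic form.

1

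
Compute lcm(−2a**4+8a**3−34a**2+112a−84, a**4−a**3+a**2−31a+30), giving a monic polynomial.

a**6−a**5+15a**4−45a**3+44a**2−434a+420

Apply the Euclidean algorithm:
  −2a**4+8a**3−34a**2+112a−84 = (−2)(a**4−a**3+a**2−31a+30) + (6a**3−32a**2+50a−24)
  a**4−a**3+a**2−31a+30 = ((1/6)a+13/18)(6a**3−32a**2+50a−24) + ((142/9)a**2−(568/9)a+142/3)
  6a**3−32a**2+50a−24 = ((27/71)a−36/71)((142/9)a**2−(568/9)a+142/3) + (0)
Last nonzero remainder: (142/9)a**2−(568/9)a+142/3. Dividing through by 142/9 gives the monic gcd a**2−4a+3.
Then lcm(f, g) = f·g / gcd(f, g); expanding and making the result monic gives the answer.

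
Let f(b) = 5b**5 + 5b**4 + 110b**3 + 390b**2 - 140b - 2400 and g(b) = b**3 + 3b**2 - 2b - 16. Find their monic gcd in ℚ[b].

By polynomial division,
  5b**5 + 5b**4 + 110b**3 + 390b**2 - 140b - 2400 = (5b**2 - 10b + 150)(b**3 + 3b**2 - 2b - 16) + (0)
The last nonzero remainder b**3 + 3b**2 - 2b - 16 is already monic.

b**3 + 3b**2 - 2b - 16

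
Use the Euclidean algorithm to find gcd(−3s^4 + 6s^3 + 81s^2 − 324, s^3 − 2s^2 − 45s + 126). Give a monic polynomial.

By polynomial division,
  −3s^4 + 6s^3 + 81s^2 − 324 = (−3s)(s^3 − 2s^2 − 45s + 126) + (−54s^2 + 378s − 324)
  s^3 − 2s^2 − 45s + 126 = (−(1/54)s − 5/54)(−54s^2 + 378s − 324) + (−16s + 96)
  −54s^2 + 378s − 324 = ((27/8)s − 27/8)(−16s + 96) + (0)
Last nonzero remainder: −16s + 96. Dividing through by −16 gives the monic gcd s − 6.

s − 6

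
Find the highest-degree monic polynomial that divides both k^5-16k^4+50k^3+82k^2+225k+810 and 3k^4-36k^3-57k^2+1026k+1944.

k^3-16k^2+45k+162

Apply the Euclidean algorithm:
  k^5-16k^4+50k^3+82k^2+225k+810 = ((1/3)k-4/3)(3k^4-36k^3-57k^2+1026k+1944) + (21k^3-336k^2+945k+3402)
  3k^4-36k^3-57k^2+1026k+1944 = ((1/7)k+4/7)(21k^3-336k^2+945k+3402) + (0)
Last nonzero remainder: 21k^3-336k^2+945k+3402. Dividing through by 21 gives the monic gcd k^3-16k^2+45k+162.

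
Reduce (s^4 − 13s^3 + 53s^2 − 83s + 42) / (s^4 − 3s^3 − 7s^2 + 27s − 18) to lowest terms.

By polynomial division,
  s^4 − 13s^3 + 53s^2 − 83s + 42 = (s^4 − 3s^3 − 7s^2 + 27s − 18) + (−10s^3 + 60s^2 − 110s + 60)
  s^4 − 3s^3 − 7s^2 + 27s − 18 = (−(1/10)s − 3/10)(−10s^3 + 60s^2 − 110s + 60) + (0)
Last nonzero remainder: −10s^3 + 60s^2 − 110s + 60. Dividing through by −10 gives the monic gcd s^3 − 6s^2 + 11s − 6.
Cancel s^3 − 6s^2 + 11s − 6 from numerator and denominator to get the reduced form.

(s − 7)/(s + 3)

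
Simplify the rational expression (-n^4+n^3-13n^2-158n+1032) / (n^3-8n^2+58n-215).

(-n^2-2n+24)/(n-5)

By polynomial division,
  -n^4+n^3-13n^2-158n+1032 = (-n-7)(n^3-8n^2+58n-215) + (-11n^2+33n-473)
  n^3-8n^2+58n-215 = (-(1/11)n+5/11)(-11n^2+33n-473) + (0)
Last nonzero remainder: -11n^2+33n-473. Dividing through by -11 gives the monic gcd n^2-3n+43.
Cancel n^2-3n+43 from numerator and denominator to get the reduced form.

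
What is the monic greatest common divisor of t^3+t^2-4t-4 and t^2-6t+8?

t-2

Apply the Euclidean algorithm:
  t^3+t^2-4t-4 = (t+7)(t^2-6t+8) + (30t-60)
  t^2-6t+8 = ((1/30)t-2/15)(30t-60) + (0)
Last nonzero remainder: 30t-60. Dividing through by 30 gives the monic gcd t-2.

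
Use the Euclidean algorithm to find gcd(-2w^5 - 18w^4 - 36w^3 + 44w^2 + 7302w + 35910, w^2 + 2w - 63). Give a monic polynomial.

Euclidean algorithm in ℚ[w]:
  -2w^5 - 18w^4 - 36w^3 + 44w^2 + 7302w + 35910 = (-2w^3 - 14w^2 - 134w - 570)(w^2 + 2w - 63) + (0)
The last nonzero remainder w^2 + 2w - 63 is already monic.

w^2 + 2w - 63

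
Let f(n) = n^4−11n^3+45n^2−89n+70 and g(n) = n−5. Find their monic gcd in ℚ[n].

n−5

Repeated division with remainder:
  n^4−11n^3+45n^2−89n+70 = (n^3−6n^2+15n−14)(n−5) + (0)
The last nonzero remainder n−5 is already monic.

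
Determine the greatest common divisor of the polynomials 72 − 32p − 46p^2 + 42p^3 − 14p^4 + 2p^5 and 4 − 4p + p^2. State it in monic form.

4 − 4p + p^2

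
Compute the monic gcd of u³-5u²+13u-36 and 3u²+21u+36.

1

By polynomial division,
  u³-5u²+13u-36 = ((1/3)u-4)(3u²+21u+36) + (85u+108)
  3u²+21u+36 = ((3/85)u+1461/7225)(85u+108) + (102312/7225)
  85u+108 = ((614125/102312)u+21675/2842)(102312/7225) + (0)
The last nonzero remainder is the constant 102312/7225, so the polynomials are coprime and gcd = 1.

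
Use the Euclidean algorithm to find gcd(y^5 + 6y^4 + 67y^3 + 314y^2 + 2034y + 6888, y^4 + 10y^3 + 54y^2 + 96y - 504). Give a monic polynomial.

y^2 + 6y + 42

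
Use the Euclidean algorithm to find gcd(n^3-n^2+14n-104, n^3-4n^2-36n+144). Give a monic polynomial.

n-4

By polynomial division,
  n^3-n^2+14n-104 = (n^3-4n^2-36n+144) + (3n^2+50n-248)
  n^3-4n^2-36n+144 = ((1/3)n-62/9)(3n^2+50n-248) + ((3520/9)n-14080/9)
  3n^2+50n-248 = ((27/3520)n+279/1760)((3520/9)n-14080/9) + (0)
Last nonzero remainder: (3520/9)n-14080/9. Dividing through by 3520/9 gives the monic gcd n-4.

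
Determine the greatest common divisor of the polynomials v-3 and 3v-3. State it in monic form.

Apply the Euclidean algorithm:
  v-3 = (1/3)(3v-3) + (-2)
  3v-3 = (-(3/2)v+3/2)(-2) + (0)
The last nonzero remainder is the constant -2, so the polynomials are coprime and gcd = 1.

1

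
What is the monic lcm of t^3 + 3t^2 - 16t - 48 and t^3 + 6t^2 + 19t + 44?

By polynomial division,
  t^3 + 3t^2 - 16t - 48 = (t^3 + 6t^2 + 19t + 44) + (-3t^2 - 35t - 92)
  t^3 + 6t^2 + 19t + 44 = (-(1/3)t + 17/9)(-3t^2 - 35t - 92) + ((490/9)t + 1960/9)
  -3t^2 - 35t - 92 = (-(27/490)t - 207/490)((490/9)t + 1960/9) + (0)
Last nonzero remainder: (490/9)t + 1960/9. Dividing through by 490/9 gives the monic gcd t + 4.
Then lcm(f, g) = f·g / gcd(f, g); expanding and making the result monic gives the answer.

t^5 + 5t^4 + t^3 - 47t^2 - 272t - 528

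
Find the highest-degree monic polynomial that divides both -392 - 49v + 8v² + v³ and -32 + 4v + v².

Apply the Euclidean algorithm:
  v³ + 8v² - 49v - 392 = (v + 4)(v² + 4v - 32) + (-33v - 264)
  v² + 4v - 32 = (-(1/33)v + 4/33)(-33v - 264) + (0)
Last nonzero remainder: -33v - 264. Dividing through by -33 gives the monic gcd v + 8.

8 + v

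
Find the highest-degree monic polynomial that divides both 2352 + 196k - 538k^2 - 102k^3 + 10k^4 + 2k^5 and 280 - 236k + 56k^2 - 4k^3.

Repeated division with remainder:
  2k^5 + 10k^4 - 102k^3 - 538k^2 + 196k + 2352 = (-(1/2)k^2 - (19/2)k - 78)(-4k^3 + 56k^2 - 236k + 280) + (1728k^2 - 15552k + 24192)
  -4k^3 + 56k^2 - 236k + 280 = (-(1/432)k + 5/432)(1728k^2 - 15552k + 24192) + (0)
Last nonzero remainder: 1728k^2 - 15552k + 24192. Dividing through by 1728 gives the monic gcd k^2 - 9k + 14.

14 - 9k + k^2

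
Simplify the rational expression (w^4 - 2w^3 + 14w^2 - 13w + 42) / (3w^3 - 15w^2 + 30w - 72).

Repeated division with remainder:
  w^4 - 2w^3 + 14w^2 - 13w + 42 = ((1/3)w + 1)(3w^3 - 15w^2 + 30w - 72) + (19w^2 - 19w + 114)
  3w^3 - 15w^2 + 30w - 72 = ((3/19)w - 12/19)(19w^2 - 19w + 114) + (0)
Last nonzero remainder: 19w^2 - 19w + 114. Dividing through by 19 gives the monic gcd w^2 - w + 6.
Cancel w^2 - w + 6 from numerator and denominator to get the reduced form.

(w^2 - w + 7)/(3w - 12)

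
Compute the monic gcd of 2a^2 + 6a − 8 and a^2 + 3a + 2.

Repeated division with remainder:
  2a^2 + 6a − 8 = (2)(a^2 + 3a + 2) + (−12)
  a^2 + 3a + 2 = (−(1/12)a^2 − (1/4)a − 1/6)(−12) + (0)
The last nonzero remainder is the constant −12, so the polynomials are coprime and gcd = 1.

1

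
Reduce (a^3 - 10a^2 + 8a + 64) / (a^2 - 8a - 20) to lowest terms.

(a^2 - 12a + 32)/(a - 10)

Euclidean algorithm in ℚ[a]:
  a^3 - 10a^2 + 8a + 64 = (a - 2)(a^2 - 8a - 20) + (12a + 24)
  a^2 - 8a - 20 = ((1/12)a - 5/6)(12a + 24) + (0)
Last nonzero remainder: 12a + 24. Dividing through by 12 gives the monic gcd a + 2.
Cancel a + 2 from numerator and denominator to get the reduced form.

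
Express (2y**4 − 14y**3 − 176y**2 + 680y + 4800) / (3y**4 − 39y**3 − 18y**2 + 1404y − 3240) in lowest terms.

(2y**2 − 6y − 80)/(3y**2 − 27y + 54)

By polynomial division,
  2y**4 − 14y**3 − 176y**2 + 680y + 4800 = (2/3)(3y**4 − 39y**3 − 18y**2 + 1404y − 3240) + (12y**3 − 164y**2 − 256y + 6960)
  3y**4 − 39y**3 − 18y**2 + 1404y − 3240 = ((1/4)y + 1/6)(12y**3 − 164y**2 − 256y + 6960) + ((220/3)y**2 − (880/3)y − 4400)
  12y**3 − 164y**2 − 256y + 6960 = ((9/55)y − 87/55)((220/3)y**2 − (880/3)y − 4400) + (0)
Last nonzero remainder: (220/3)y**2 − (880/3)y − 4400. Dividing through by 220/3 gives the monic gcd y**2 − 4y − 60.
Cancel y**2 − 4y − 60 from numerator and denominator to get the reduced form.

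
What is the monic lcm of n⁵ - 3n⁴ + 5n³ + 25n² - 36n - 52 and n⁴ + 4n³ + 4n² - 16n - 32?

Repeated division with remainder:
  n⁵ - 3n⁴ + 5n³ + 25n² - 36n - 52 = (n - 7)(n⁴ + 4n³ + 4n² - 16n - 32) + (29n³ + 69n² - 116n - 276)
  n⁴ + 4n³ + 4n² - 16n - 32 = ((1/29)n + 47/841)(29n³ + 69n² - 116n - 276) + ((3485/841)n² - 13940/841)
  29n³ + 69n² - 116n - 276 = ((24389/3485)n + 58029/3485)((3485/841)n² - 13940/841) + (0)
Last nonzero remainder: (3485/841)n² - 13940/841. Dividing through by 3485/841 gives the monic gcd n² - 4.
Then lcm(f, g) = f·g / gcd(f, g); expanding and making the result monic gives the answer.

n⁷ + n⁶ + n⁵ + 21n⁴ + 104n³ + 4n² - 496n - 416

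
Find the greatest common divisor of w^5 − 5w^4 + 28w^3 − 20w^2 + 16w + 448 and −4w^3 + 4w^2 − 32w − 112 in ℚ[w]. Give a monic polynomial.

w^3 − w^2 + 8w + 28

By polynomial division,
  w^5 − 5w^4 + 28w^3 − 20w^2 + 16w + 448 = (−(1/4)w^2 + w − 4)(−4w^3 + 4w^2 − 32w − 112) + (0)
Last nonzero remainder: −4w^3 + 4w^2 − 32w − 112. Dividing through by −4 gives the monic gcd w^3 − w^2 + 8w + 28.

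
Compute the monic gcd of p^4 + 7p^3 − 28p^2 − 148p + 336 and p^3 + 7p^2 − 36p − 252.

Apply the Euclidean algorithm:
  p^4 + 7p^3 − 28p^2 − 148p + 336 = (p)(p^3 + 7p^2 − 36p − 252) + (8p^2 + 104p + 336)
  p^3 + 7p^2 − 36p − 252 = ((1/8)p − 3/4)(8p^2 + 104p + 336) + (0)
Last nonzero remainder: 8p^2 + 104p + 336. Dividing through by 8 gives the monic gcd p^2 + 13p + 42.

p^2 + 13p + 42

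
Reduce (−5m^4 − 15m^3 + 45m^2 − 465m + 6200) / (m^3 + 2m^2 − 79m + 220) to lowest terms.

(−5m^3 − 40m^2 − 155m − 1240)/(m^2 + 7m − 44)

Apply the Euclidean algorithm:
  −5m^4 − 15m^3 + 45m^2 − 465m + 6200 = (−5m − 5)(m^3 + 2m^2 − 79m + 220) + (−340m^2 + 240m + 7300)
  m^3 + 2m^2 − 79m + 220 = (−(1/340)m − 23/2890)(−340m^2 + 240m + 7300) + (−(16074/289)m + 80370/289)
  −340m^2 + 240m + 7300 = ((49130/8037)m + 210970/8037)(−(16074/289)m + 80370/289) + (0)
Last nonzero remainder: −(16074/289)m + 80370/289. Dividing through by −16074/289 gives the monic gcd m − 5.
Cancel m − 5 from numerator and denominator to get the reduced form.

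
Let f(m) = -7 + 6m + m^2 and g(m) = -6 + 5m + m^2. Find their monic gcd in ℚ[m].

-1 + m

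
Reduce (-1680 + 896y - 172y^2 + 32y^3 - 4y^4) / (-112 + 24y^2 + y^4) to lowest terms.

(-60 + 32y - 4y^2)/(-4 + y^2)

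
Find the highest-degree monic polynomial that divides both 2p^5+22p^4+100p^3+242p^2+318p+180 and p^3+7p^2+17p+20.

p^2+3p+5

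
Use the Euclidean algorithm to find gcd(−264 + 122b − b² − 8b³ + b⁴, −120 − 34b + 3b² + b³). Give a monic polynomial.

−24 − 2b + b²

Apply the Euclidean algorithm:
  b⁴ − 8b³ − b² + 122b − 264 = (b − 11)(b³ + 3b² − 34b − 120) + (66b² − 132b − 1584)
  b³ + 3b² − 34b − 120 = ((1/66)b + 5/66)(66b² − 132b − 1584) + (0)
Last nonzero remainder: 66b² − 132b − 1584. Dividing through by 66 gives the monic gcd b² − 2b − 24.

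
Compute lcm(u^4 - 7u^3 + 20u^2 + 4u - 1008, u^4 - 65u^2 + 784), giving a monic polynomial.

Apply the Euclidean algorithm:
  u^4 - 7u^3 + 20u^2 + 4u - 1008 = (u^4 - 65u^2 + 784) + (-7u^3 + 85u^2 + 4u - 1792)
  u^4 - 65u^2 + 784 = (-(1/7)u - 85/49)(-7u^3 + 85u^2 + 4u - 1792) + ((4068/49)u^2 - (12204/49)u - 16272/7)
  -7u^3 + 85u^2 + 4u - 1792 = (-(343/4068)u + 784/1017)((4068/49)u^2 - (12204/49)u - 16272/7) + (0)
Last nonzero remainder: (4068/49)u^2 - (12204/49)u - 16272/7. Dividing through by 4068/49 gives the monic gcd u^2 - 3u - 28.
Then lcm(f, g) = f·g / gcd(f, g); expanding and making the result monic gives the answer.

u^6 - 4u^5 - 29u^4 + 260u^3 - 1556u^2 - 3136u + 28224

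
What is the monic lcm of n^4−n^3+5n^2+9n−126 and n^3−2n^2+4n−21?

By polynomial division,
  n^4−n^3+5n^2+9n−126 = (n+1)(n^3−2n^2+4n−21) + (3n^2+26n−105)
  n^3−2n^2+4n−21 = ((1/3)n−32/9)(3n^2+26n−105) + ((1183/9)n−1183/3)
  3n^2+26n−105 = ((27/1183)n+45/169)((1183/9)n−1183/3) + (0)
Last nonzero remainder: (1183/9)n−1183/3. Dividing through by 1183/9 gives the monic gcd n−3.
Then lcm(f, g) = f·g / gcd(f, g); expanding and making the result monic gives the answer.

n^6+11n^4+7n^3−82n^2−63n−882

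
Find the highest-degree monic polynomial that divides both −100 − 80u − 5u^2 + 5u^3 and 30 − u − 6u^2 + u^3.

By polynomial division,
  5u^3 − 5u^2 − 80u − 100 = (5)(u^3 − 6u^2 − u + 30) + (25u^2 − 75u − 250)
  u^3 − 6u^2 − u + 30 = ((1/25)u − 3/25)(25u^2 − 75u − 250) + (0)
Last nonzero remainder: 25u^2 − 75u − 250. Dividing through by 25 gives the monic gcd u^2 − 3u − 10.

−10 − 3u + u^2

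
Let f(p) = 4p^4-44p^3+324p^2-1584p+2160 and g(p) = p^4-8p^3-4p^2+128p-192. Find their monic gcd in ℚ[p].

p^2-8p+12

Repeated division with remainder:
  4p^4-44p^3+324p^2-1584p+2160 = (4)(p^4-8p^3-4p^2+128p-192) + (-12p^3+340p^2-2096p+2928)
  p^4-8p^3-4p^2+128p-192 = (-(1/12)p-61/36)(-12p^3+340p^2-2096p+2928) + ((3577/9)p^2-(28616/9)p+14308/3)
  -12p^3+340p^2-2096p+2928 = (-(108/3577)p+2196/3577)((3577/9)p^2-(28616/9)p+14308/3) + (0)
Last nonzero remainder: (3577/9)p^2-(28616/9)p+14308/3. Dividing through by 3577/9 gives the monic gcd p^2-8p+12.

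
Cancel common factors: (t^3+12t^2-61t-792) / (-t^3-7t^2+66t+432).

(-t-11)/(t+6)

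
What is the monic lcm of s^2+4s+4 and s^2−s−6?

s^3+s^2−8s−12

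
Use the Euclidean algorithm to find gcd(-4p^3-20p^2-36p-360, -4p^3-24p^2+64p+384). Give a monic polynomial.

Euclidean algorithm in ℚ[p]:
  -4p^3-20p^2-36p-360 = (-4p^3-24p^2+64p+384) + (4p^2-100p-744)
  -4p^3-24p^2+64p+384 = (-p-31)(4p^2-100p-744) + (-3780p-22680)
  4p^2-100p-744 = (-(1/945)p+31/945)(-3780p-22680) + (0)
Last nonzero remainder: -3780p-22680. Dividing through by -3780 gives the monic gcd p+6.

p+6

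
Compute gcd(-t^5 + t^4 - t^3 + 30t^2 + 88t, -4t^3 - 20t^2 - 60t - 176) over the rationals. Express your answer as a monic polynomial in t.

t^2 + t + 11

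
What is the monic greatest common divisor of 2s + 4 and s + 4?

By polynomial division,
  2s + 4 = (2)(s + 4) + (-4)
  s + 4 = (-(1/4)s - 1)(-4) + (0)
The last nonzero remainder is the constant -4, so the polynomials are coprime and gcd = 1.

1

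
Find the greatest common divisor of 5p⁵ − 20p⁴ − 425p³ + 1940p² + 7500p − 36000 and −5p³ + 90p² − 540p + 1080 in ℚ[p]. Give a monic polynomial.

By polynomial division,
  5p⁵ − 20p⁴ − 425p³ + 1940p² + 7500p − 36000 = (−p² − 14p − 59)(−5p³ + 90p² − 540p + 1080) + (770p² − 9240p + 27720)
  −5p³ + 90p² − 540p + 1080 = (−(1/154)p + 3/77)(770p² − 9240p + 27720) + (0)
Last nonzero remainder: 770p² − 9240p + 27720. Dividing through by 770 gives the monic gcd p² − 12p + 36.

p² − 12p + 36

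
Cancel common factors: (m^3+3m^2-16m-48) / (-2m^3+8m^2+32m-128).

(-m-3)/(2m-8)

Apply the Euclidean algorithm:
  m^3+3m^2-16m-48 = (-1/2)(-2m^3+8m^2+32m-128) + (7m^2-112)
  -2m^3+8m^2+32m-128 = (-(2/7)m+8/7)(7m^2-112) + (0)
Last nonzero remainder: 7m^2-112. Dividing through by 7 gives the monic gcd m^2-16.
Cancel m^2-16 from numerator and denominator to get the reduced form.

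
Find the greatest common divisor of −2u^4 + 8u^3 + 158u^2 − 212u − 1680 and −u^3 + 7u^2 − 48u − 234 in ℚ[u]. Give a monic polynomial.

Euclidean algorithm in ℚ[u]:
  −2u^4 + 8u^3 + 158u^2 − 212u − 1680 = (2u + 6)(−u^3 + 7u^2 − 48u − 234) + (212u^2 + 544u − 276)
  −u^3 + 7u^2 − 48u − 234 = (−(1/212)u + 507/11236)(212u^2 + 544u − 276) + (−(207441/2809)u − 622323/2809)
  212u^2 + 544u − 276 = (−(595508/207441)u + 258428/207441)(−(207441/2809)u − 622323/2809) + (0)
Last nonzero remainder: −(207441/2809)u − 622323/2809. Dividing through by −207441/2809 gives the monic gcd u + 3.

u + 3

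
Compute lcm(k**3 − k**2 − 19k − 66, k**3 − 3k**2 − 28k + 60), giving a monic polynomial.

k**5 + 2k**4 − 32k**3 − 113k**2 − 8k + 660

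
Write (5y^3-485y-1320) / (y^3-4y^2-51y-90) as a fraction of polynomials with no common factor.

(5y^2-15y-440)/(y^2-7y-30)

Euclidean algorithm in ℚ[y]:
  5y^3-485y-1320 = (5)(y^3-4y^2-51y-90) + (20y^2-230y-870)
  y^3-4y^2-51y-90 = ((1/20)y+3/8)(20y^2-230y-870) + ((315/4)y+945/4)
  20y^2-230y-870 = ((16/63)y-232/63)((315/4)y+945/4) + (0)
Last nonzero remainder: (315/4)y+945/4. Dividing through by 315/4 gives the monic gcd y+3.
Cancel y+3 from numerator and denominator to get the reduced form.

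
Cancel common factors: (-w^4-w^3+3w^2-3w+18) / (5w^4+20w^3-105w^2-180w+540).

(-w^2-3)/(5w^2+15w-90)

By polynomial division,
  -w^4-w^3+3w^2-3w+18 = (-1/5)(5w^4+20w^3-105w^2-180w+540) + (3w^3-18w^2-39w+126)
  5w^4+20w^3-105w^2-180w+540 = ((5/3)w+50/3)(3w^3-18w^2-39w+126) + (260w^2+260w-1560)
  3w^3-18w^2-39w+126 = ((3/260)w-21/260)(260w^2+260w-1560) + (0)
Last nonzero remainder: 260w^2+260w-1560. Dividing through by 260 gives the monic gcd w^2+w-6.
Cancel w^2+w-6 from numerator and denominator to get the reduced form.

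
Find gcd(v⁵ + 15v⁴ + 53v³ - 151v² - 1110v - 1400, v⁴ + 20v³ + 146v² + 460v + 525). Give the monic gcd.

v³ + 17v² + 95v + 175

Euclidean algorithm in ℚ[v]:
  v⁵ + 15v⁴ + 53v³ - 151v² - 1110v - 1400 = (v - 5)(v⁴ + 20v³ + 146v² + 460v + 525) + (7v³ + 119v² + 665v + 1225)
  v⁴ + 20v³ + 146v² + 460v + 525 = ((1/7)v + 3/7)(7v³ + 119v² + 665v + 1225) + (0)
Last nonzero remainder: 7v³ + 119v² + 665v + 1225. Dividing through by 7 gives the monic gcd v³ + 17v² + 95v + 175.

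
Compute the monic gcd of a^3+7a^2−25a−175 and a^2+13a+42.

a+7

By polynomial division,
  a^3+7a^2−25a−175 = (a−6)(a^2+13a+42) + (11a+77)
  a^2+13a+42 = ((1/11)a+6/11)(11a+77) + (0)
Last nonzero remainder: 11a+77. Dividing through by 11 gives the monic gcd a+7.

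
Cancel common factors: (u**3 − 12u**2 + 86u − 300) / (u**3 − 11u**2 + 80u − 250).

(u − 6)/(u − 5)

Apply the Euclidean algorithm:
  u**3 − 12u**2 + 86u − 300 = (u**3 − 11u**2 + 80u − 250) + (−u**2 + 6u − 50)
  u**3 − 11u**2 + 80u − 250 = (−u + 5)(−u**2 + 6u − 50) + (0)
Last nonzero remainder: −u**2 + 6u − 50. Dividing through by −1 gives the monic gcd u**2 − 6u + 50.
Cancel u**2 − 6u + 50 from numerator and denominator to get the reduced form.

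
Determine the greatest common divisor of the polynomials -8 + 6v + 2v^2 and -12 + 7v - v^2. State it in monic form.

Apply the Euclidean algorithm:
  2v^2 + 6v - 8 = (-2)(-v^2 + 7v - 12) + (20v - 32)
  -v^2 + 7v - 12 = (-(1/20)v + 27/100)(20v - 32) + (-84/25)
  20v - 32 = (-(125/21)v + 200/21)(-84/25) + (0)
The last nonzero remainder is the constant -84/25, so the polynomials are coprime and gcd = 1.

1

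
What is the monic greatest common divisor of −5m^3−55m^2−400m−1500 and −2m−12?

m+6

Euclidean algorithm in ℚ[m]:
  −5m^3−55m^2−400m−1500 = ((5/2)m^2+(25/2)m+125)(−2m−12) + (0)
Last nonzero remainder: −2m−12. Dividing through by −2 gives the monic gcd m+6.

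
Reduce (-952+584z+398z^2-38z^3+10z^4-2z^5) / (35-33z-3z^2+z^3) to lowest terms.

(-136-72z-6z^2-2z^3)/(5+z)

Repeated division with remainder:
  -2z^5+10z^4-38z^3+398z^2+584z-952 = (-2z^2+4z-92)(z^3-3z^2-33z+35) + (324z^2-2592z+2268)
  z^3-3z^2-33z+35 = ((1/324)z+5/324)(324z^2-2592z+2268) + (0)
Last nonzero remainder: 324z^2-2592z+2268. Dividing through by 324 gives the monic gcd z^2-8z+7.
Cancel z^2-8z+7 from numerator and denominator to get the reduced form.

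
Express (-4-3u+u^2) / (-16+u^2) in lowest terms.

Euclidean algorithm in ℚ[u]:
  u^2-3u-4 = (u^2-16) + (-3u+12)
  u^2-16 = (-(1/3)u-4/3)(-3u+12) + (0)
Last nonzero remainder: -3u+12. Dividing through by -3 gives the monic gcd u-4.
Cancel u-4 from numerator and denominator to get the reduced form.

(1+u)/(4+u)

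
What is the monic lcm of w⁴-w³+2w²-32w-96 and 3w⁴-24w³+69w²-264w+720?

w⁵-6w⁴+7w³-42w²+64w+480

Euclidean algorithm in ℚ[w]:
  w⁴-w³+2w²-32w-96 = (1/3)(3w⁴-24w³+69w²-264w+720) + (7w³-21w²+56w-336)
  3w⁴-24w³+69w²-264w+720 = ((3/7)w-15/7)(7w³-21w²+56w-336) + (0)
Last nonzero remainder: 7w³-21w²+56w-336. Dividing through by 7 gives the monic gcd w³-3w²+8w-48.
Then lcm(f, g) = f·g / gcd(f, g); expanding and making the result monic gives the answer.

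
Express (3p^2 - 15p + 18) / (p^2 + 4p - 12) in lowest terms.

(3p - 9)/(p + 6)

By polynomial division,
  3p^2 - 15p + 18 = (3)(p^2 + 4p - 12) + (-27p + 54)
  p^2 + 4p - 12 = (-(1/27)p - 2/9)(-27p + 54) + (0)
Last nonzero remainder: -27p + 54. Dividing through by -27 gives the monic gcd p - 2.
Cancel p - 2 from numerator and denominator to get the reduced form.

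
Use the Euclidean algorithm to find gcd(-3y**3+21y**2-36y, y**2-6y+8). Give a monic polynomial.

y-4

Apply the Euclidean algorithm:
  -3y**3+21y**2-36y = (-3y+3)(y**2-6y+8) + (6y-24)
  y**2-6y+8 = ((1/6)y-1/3)(6y-24) + (0)
Last nonzero remainder: 6y-24. Dividing through by 6 gives the monic gcd y-4.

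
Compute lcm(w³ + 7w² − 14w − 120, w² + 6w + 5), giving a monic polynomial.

w⁴ + 8w³ − 7w² − 134w − 120

Euclidean algorithm in ℚ[w]:
  w³ + 7w² − 14w − 120 = (w + 1)(w² + 6w + 5) + (−25w − 125)
  w² + 6w + 5 = (−(1/25)w − 1/25)(−25w − 125) + (0)
Last nonzero remainder: −25w − 125. Dividing through by −25 gives the monic gcd w + 5.
Then lcm(f, g) = f·g / gcd(f, g); expanding and making the result monic gives the answer.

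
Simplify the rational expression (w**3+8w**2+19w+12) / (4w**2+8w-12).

Repeated division with remainder:
  w**3+8w**2+19w+12 = ((1/4)w+3/2)(4w**2+8w-12) + (10w+30)
  4w**2+8w-12 = ((2/5)w-2/5)(10w+30) + (0)
Last nonzero remainder: 10w+30. Dividing through by 10 gives the monic gcd w+3.
Cancel w+3 from numerator and denominator to get the reduced form.

(w**2+5w+4)/(4w-4)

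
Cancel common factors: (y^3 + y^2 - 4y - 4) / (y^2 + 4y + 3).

Apply the Euclidean algorithm:
  y^3 + y^2 - 4y - 4 = (y - 3)(y^2 + 4y + 3) + (5y + 5)
  y^2 + 4y + 3 = ((1/5)y + 3/5)(5y + 5) + (0)
Last nonzero remainder: 5y + 5. Dividing through by 5 gives the monic gcd y + 1.
Cancel y + 1 from numerator and denominator to get the reduced form.

(y^2 - 4)/(y + 3)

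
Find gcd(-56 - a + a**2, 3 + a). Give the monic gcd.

Apply the Euclidean algorithm:
  a**2 - a - 56 = (a - 4)(a + 3) + (-44)
  a + 3 = (-(1/44)a - 3/44)(-44) + (0)
The last nonzero remainder is the constant -44, so the polynomials are coprime and gcd = 1.

1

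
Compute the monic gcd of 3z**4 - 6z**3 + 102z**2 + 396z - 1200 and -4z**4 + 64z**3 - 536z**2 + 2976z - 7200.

Euclidean algorithm in ℚ[z]:
  3z**4 - 6z**3 + 102z**2 + 396z - 1200 = (-3/4)(-4z**4 + 64z**3 - 536z**2 + 2976z - 7200) + (42z**3 - 300z**2 + 2628z - 6600)
  -4z**4 + 64z**3 - 536z**2 + 2976z - 7200 = (-(2/21)z + 124/147)(42z**3 - 300z**2 + 2628z - 6600) + (-(1600/49)z**2 + (6400/49)z - 80000/49)
  42z**3 - 300z**2 + 2628z - 6600 = (-(1029/800)z + 1617/400)(-(1600/49)z**2 + (6400/49)z - 80000/49) + (0)
Last nonzero remainder: -(1600/49)z**2 + (6400/49)z - 80000/49. Dividing through by -1600/49 gives the monic gcd z**2 - 4z + 50.

z**2 - 4z + 50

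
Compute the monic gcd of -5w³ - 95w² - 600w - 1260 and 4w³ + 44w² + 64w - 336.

w² + 13w + 42

Repeated division with remainder:
  -5w³ - 95w² - 600w - 1260 = (-5/4)(4w³ + 44w² + 64w - 336) + (-40w² - 520w - 1680)
  4w³ + 44w² + 64w - 336 = (-(1/10)w + 1/5)(-40w² - 520w - 1680) + (0)
Last nonzero remainder: -40w² - 520w - 1680. Dividing through by -40 gives the monic gcd w² + 13w + 42.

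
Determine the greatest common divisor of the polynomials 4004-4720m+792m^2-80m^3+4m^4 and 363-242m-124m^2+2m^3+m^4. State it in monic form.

By polynomial division,
  4m^4-80m^3+792m^2-4720m+4004 = (4)(m^4+2m^3-124m^2-242m+363) + (-88m^3+1288m^2-3752m+2552)
  m^4+2m^3-124m^2-242m+363 = (-(1/88)m-183/968)(-88m^3+1288m^2-3752m+2552) + ((9300/121)m^2-(111600/121)m+9300/11)
  -88m^3+1288m^2-3752m+2552 = (-(2662/2325)m+7018/2325)((9300/121)m^2-(111600/121)m+9300/11) + (0)
Last nonzero remainder: (9300/121)m^2-(111600/121)m+9300/11. Dividing through by 9300/121 gives the monic gcd m^2-12m+11.

11-12m+m^2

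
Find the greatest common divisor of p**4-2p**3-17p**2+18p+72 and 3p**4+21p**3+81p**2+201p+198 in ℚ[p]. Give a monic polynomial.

Apply the Euclidean algorithm:
  p**4-2p**3-17p**2+18p+72 = (1/3)(3p**4+21p**3+81p**2+201p+198) + (-9p**3-44p**2-49p+6)
  3p**4+21p**3+81p**2+201p+198 = (-(1/3)p-19/27)(-9p**3-44p**2-49p+6) + ((910/27)p**2+(4550/27)p+1820/9)
  -9p**3-44p**2-49p+6 = (-(243/910)p+27/910)((910/27)p**2+(4550/27)p+1820/9) + (0)
Last nonzero remainder: (910/27)p**2+(4550/27)p+1820/9. Dividing through by 910/27 gives the monic gcd p**2+5p+6.

p**2+5p+6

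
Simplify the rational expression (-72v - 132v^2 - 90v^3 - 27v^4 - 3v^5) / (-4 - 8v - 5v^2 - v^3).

By polynomial division,
  -3v^5 - 27v^4 - 90v^3 - 132v^2 - 72v = (3v^2 + 12v + 6)(-v^3 - 5v^2 - 8v - 4) + (6v^2 + 24v + 24)
  -v^3 - 5v^2 - 8v - 4 = (-(1/6)v - 1/6)(6v^2 + 24v + 24) + (0)
Last nonzero remainder: 6v^2 + 24v + 24. Dividing through by 6 gives the monic gcd v^2 + 4v + 4.
Cancel v^2 + 4v + 4 from numerator and denominator to get the reduced form.

(18v + 15v^2 + 3v^3)/(1 + v)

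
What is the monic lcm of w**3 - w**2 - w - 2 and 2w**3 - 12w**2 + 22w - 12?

By polynomial division,
  w**3 - w**2 - w - 2 = (1/2)(2w**3 - 12w**2 + 22w - 12) + (5w**2 - 12w + 4)
  2w**3 - 12w**2 + 22w - 12 = ((2/5)w - 36/25)(5w**2 - 12w + 4) + ((78/25)w - 156/25)
  5w**2 - 12w + 4 = ((125/78)w - 25/39)((78/25)w - 156/25) + (0)
Last nonzero remainder: (78/25)w - 156/25. Dividing through by 78/25 gives the monic gcd w - 2.
Then lcm(f, g) = f·g / gcd(f, g); expanding and making the result monic gives the answer.

w**5 - 5w**4 + 6w**3 - w**2 + 5w - 6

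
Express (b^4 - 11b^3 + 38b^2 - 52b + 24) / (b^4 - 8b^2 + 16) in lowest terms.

(b^2 - 7b + 6)/(b^2 + 4b + 4)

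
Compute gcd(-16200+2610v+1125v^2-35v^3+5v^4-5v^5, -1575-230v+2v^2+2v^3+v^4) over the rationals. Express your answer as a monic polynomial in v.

45+4v+v^2

By polynomial division,
  -5v^5+5v^4-35v^3+1125v^2+2610v-16200 = (-5v+15)(v^4+2v^3+2v^2-230v-1575) + (-55v^3-55v^2-1815v+7425)
  v^4+2v^3+2v^2-230v-1575 = (-(1/55)v-1/55)(-55v^3-55v^2-1815v+7425) + (-32v^2-128v-1440)
  -55v^3-55v^2-1815v+7425 = ((55/32)v-165/32)(-32v^2-128v-1440) + (0)
Last nonzero remainder: -32v^2-128v-1440. Dividing through by -32 gives the monic gcd v^2+4v+45.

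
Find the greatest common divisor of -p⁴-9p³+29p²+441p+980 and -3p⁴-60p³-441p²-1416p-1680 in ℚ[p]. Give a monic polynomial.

Apply the Euclidean algorithm:
  -p⁴-9p³+29p²+441p+980 = (1/3)(-3p⁴-60p³-441p²-1416p-1680) + (11p³+176p²+913p+1540)
  -3p⁴-60p³-441p²-1416p-1680 = (-(3/11)p-12/11)(11p³+176p²+913p+1540) + (0)
Last nonzero remainder: 11p³+176p²+913p+1540. Dividing through by 11 gives the monic gcd p³+16p²+83p+140.

p³+16p²+83p+140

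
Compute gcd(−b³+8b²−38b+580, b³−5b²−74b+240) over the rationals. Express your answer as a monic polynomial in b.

b−10

By polynomial division,
  −b³+8b²−38b+580 = (−1)(b³−5b²−74b+240) + (3b²−112b+820)
  b³−5b²−74b+240 = ((1/3)b+97/9)(3b²−112b+820) + ((7738/9)b−77380/9)
  3b²−112b+820 = ((27/7738)b−369/3869)((7738/9)b−77380/9) + (0)
Last nonzero remainder: (7738/9)b−77380/9. Dividing through by 7738/9 gives the monic gcd b−10.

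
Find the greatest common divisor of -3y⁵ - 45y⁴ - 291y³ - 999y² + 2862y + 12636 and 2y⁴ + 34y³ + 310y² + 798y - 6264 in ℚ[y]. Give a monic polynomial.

Euclidean algorithm in ℚ[y]:
  -3y⁵ - 45y⁴ - 291y³ - 999y² + 2862y + 12636 = (-(3/2)y + 3)(2y⁴ + 34y³ + 310y² + 798y - 6264) + (72y³ - 732y² - 8928y + 31428)
  2y⁴ + 34y³ + 310y² + 798y - 6264 = ((1/36)y + 163/216)(72y³ - 732y² - 8928y + 31428) + ((19987/18)y² + (19987/3)y - 59961/2)
  72y³ - 732y² - 8928y + 31428 = ((1296/19987)y - 20952/19987)((19987/18)y² + (19987/3)y - 59961/2) + (0)
Last nonzero remainder: (19987/18)y² + (19987/3)y - 59961/2. Dividing through by 19987/18 gives the monic gcd y² + 6y - 27.

y² + 6y - 27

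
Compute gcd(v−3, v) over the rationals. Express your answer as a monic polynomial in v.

1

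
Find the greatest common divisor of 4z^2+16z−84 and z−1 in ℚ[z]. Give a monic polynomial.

By polynomial division,
  4z^2+16z−84 = (4z+20)(z−1) + (−64)
  z−1 = (−(1/64)z+1/64)(−64) + (0)
The last nonzero remainder is the constant −64, so the polynomials are coprime and gcd = 1.

1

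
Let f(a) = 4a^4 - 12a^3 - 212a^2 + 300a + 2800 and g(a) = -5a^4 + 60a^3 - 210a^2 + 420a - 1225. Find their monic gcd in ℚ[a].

a^2 - 12a + 35

Repeated division with remainder:
  4a^4 - 12a^3 - 212a^2 + 300a + 2800 = (-4/5)(-5a^4 + 60a^3 - 210a^2 + 420a - 1225) + (36a^3 - 380a^2 + 636a + 1820)
  -5a^4 + 60a^3 - 210a^2 + 420a - 1225 = (-(5/36)a + 65/324)(36a^3 - 380a^2 + 636a + 1820) + (-(3680/81)a^2 + (14720/27)a - 128800/81)
  36a^3 - 380a^2 + 636a + 1820 = (-(729/920)a - 1053/920)(-(3680/81)a^2 + (14720/27)a - 128800/81) + (0)
Last nonzero remainder: -(3680/81)a^2 + (14720/27)a - 128800/81. Dividing through by -3680/81 gives the monic gcd a^2 - 12a + 35.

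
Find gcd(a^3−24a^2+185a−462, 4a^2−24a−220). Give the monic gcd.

Repeated division with remainder:
  a^3−24a^2+185a−462 = ((1/4)a−9/2)(4a^2−24a−220) + (132a−1452)
  4a^2−24a−220 = ((1/33)a+5/33)(132a−1452) + (0)
Last nonzero remainder: 132a−1452. Dividing through by 132 gives the monic gcd a−11.

a−11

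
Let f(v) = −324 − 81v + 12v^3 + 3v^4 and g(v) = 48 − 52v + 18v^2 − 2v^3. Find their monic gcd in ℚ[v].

−3 + v

Apply the Euclidean algorithm:
  3v^4 + 12v^3 − 81v − 324 = (−(3/2)v − 39/2)(−2v^3 + 18v^2 − 52v + 48) + (273v^2 − 1023v + 612)
  −2v^3 + 18v^2 − 52v + 48 = (−(2/273)v + 956/24843)(273v^2 − 1023v + 612) + (−(67488/8281)v + 202464/8281)
  273v^2 − 1023v + 612 = (−(753571/22496)v + 140777/5624)(−(67488/8281)v + 202464/8281) + (0)
Last nonzero remainder: −(67488/8281)v + 202464/8281. Dividing through by −67488/8281 gives the monic gcd v − 3.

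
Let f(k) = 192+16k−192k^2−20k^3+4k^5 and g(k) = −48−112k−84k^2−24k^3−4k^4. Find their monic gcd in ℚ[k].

Apply the Euclidean algorithm:
  4k^5−20k^3−192k^2+16k+192 = (−k+6)(−4k^4−24k^3−84k^2−112k−48) + (40k^3+200k^2+640k+480)
  −4k^4−24k^3−84k^2−112k−48 = (−(1/10)k−1/10)(40k^3+200k^2+640k+480) + (0)
Last nonzero remainder: 40k^3+200k^2+640k+480. Dividing through by 40 gives the monic gcd k^3+5k^2+16k+12.

12+16k+5k^2+k^3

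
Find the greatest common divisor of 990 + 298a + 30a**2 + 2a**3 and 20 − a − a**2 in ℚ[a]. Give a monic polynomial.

5 + a

Apply the Euclidean algorithm:
  2a**3 + 30a**2 + 298a + 990 = (−2a − 28)(−a**2 − a + 20) + (310a + 1550)
  −a**2 − a + 20 = (−(1/310)a + 2/155)(310a + 1550) + (0)
Last nonzero remainder: 310a + 1550. Dividing through by 310 gives the monic gcd a + 5.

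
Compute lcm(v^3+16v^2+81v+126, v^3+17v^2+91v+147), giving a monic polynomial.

v^4+23v^3+193v^2+693v+882

Apply the Euclidean algorithm:
  v^3+16v^2+81v+126 = (v^3+17v^2+91v+147) + (-v^2-10v-21)
  v^3+17v^2+91v+147 = (-v-7)(-v^2-10v-21) + (0)
Last nonzero remainder: -v^2-10v-21. Dividing through by -1 gives the monic gcd v^2+10v+21.
Then lcm(f, g) = f·g / gcd(f, g); expanding and making the result monic gives the answer.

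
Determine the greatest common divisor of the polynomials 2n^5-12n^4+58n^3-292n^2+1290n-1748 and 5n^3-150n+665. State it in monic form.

By polynomial division,
  2n^5-12n^4+58n^3-292n^2+1290n-1748 = ((2/5)n^2-(12/5)n+118/5)(5n^3-150n+665) + (-918n^2+6426n-17442)
  5n^3-150n+665 = (-(5/918)n-35/918)(-918n^2+6426n-17442) + (0)
Last nonzero remainder: -918n^2+6426n-17442. Dividing through by -918 gives the monic gcd n^2-7n+19.

n^2-7n+19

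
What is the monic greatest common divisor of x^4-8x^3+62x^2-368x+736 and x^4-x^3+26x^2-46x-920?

x^2+46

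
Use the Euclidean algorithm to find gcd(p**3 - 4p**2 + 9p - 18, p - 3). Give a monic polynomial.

Euclidean algorithm in ℚ[p]:
  p**3 - 4p**2 + 9p - 18 = (p**2 - p + 6)(p - 3) + (0)
The last nonzero remainder p - 3 is already monic.

p - 3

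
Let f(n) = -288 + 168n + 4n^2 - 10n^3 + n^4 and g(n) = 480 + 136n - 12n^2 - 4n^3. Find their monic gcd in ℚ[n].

Euclidean algorithm in ℚ[n]:
  n^4 - 10n^3 + 4n^2 + 168n - 288 = (-(1/4)n + 13/4)(-4n^3 - 12n^2 + 136n + 480) + (77n^2 - 154n - 1848)
  -4n^3 - 12n^2 + 136n + 480 = (-(4/77)n - 20/77)(77n^2 - 154n - 1848) + (0)
Last nonzero remainder: 77n^2 - 154n - 1848. Dividing through by 77 gives the monic gcd n^2 - 2n - 24.

-24 - 2n + n^2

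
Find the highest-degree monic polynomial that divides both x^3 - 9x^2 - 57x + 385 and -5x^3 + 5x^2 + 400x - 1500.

x - 5

Apply the Euclidean algorithm:
  x^3 - 9x^2 - 57x + 385 = (-1/5)(-5x^3 + 5x^2 + 400x - 1500) + (-8x^2 + 23x + 85)
  -5x^3 + 5x^2 + 400x - 1500 = ((5/8)x + 75/64)(-8x^2 + 23x + 85) + ((20475/64)x - 102375/64)
  -8x^2 + 23x + 85 = (-(512/20475)x - 1088/20475)((20475/64)x - 102375/64) + (0)
Last nonzero remainder: (20475/64)x - 102375/64. Dividing through by 20475/64 gives the monic gcd x - 5.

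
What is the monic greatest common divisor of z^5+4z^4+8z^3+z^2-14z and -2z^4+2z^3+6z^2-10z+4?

Apply the Euclidean algorithm:
  z^5+4z^4+8z^3+z^2-14z = (-(1/2)z-5/2)(-2z^4+2z^3+6z^2-10z+4) + (16z^3+11z^2-37z+10)
  -2z^4+2z^3+6z^2-10z+4 = (-(1/8)z+27/128)(16z^3+11z^2-37z+10) + (-(121/128)z^2-(121/128)z+121/64)
  16z^3+11z^2-37z+10 = (-(2048/121)z+640/121)(-(121/128)z^2-(121/128)z+121/64) + (0)
Last nonzero remainder: -(121/128)z^2-(121/128)z+121/64. Dividing through by -121/128 gives the monic gcd z^2+z-2.

z^2+z-2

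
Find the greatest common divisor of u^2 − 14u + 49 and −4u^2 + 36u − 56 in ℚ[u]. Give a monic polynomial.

Apply the Euclidean algorithm:
  u^2 − 14u + 49 = (−1/4)(−4u^2 + 36u − 56) + (−5u + 35)
  −4u^2 + 36u − 56 = ((4/5)u − 8/5)(−5u + 35) + (0)
Last nonzero remainder: −5u + 35. Dividing through by −5 gives the monic gcd u − 7.

u − 7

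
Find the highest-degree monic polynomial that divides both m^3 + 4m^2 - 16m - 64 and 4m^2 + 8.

By polynomial division,
  m^3 + 4m^2 - 16m - 64 = ((1/4)m + 1)(4m^2 + 8) + (-18m - 72)
  4m^2 + 8 = (-(2/9)m + 8/9)(-18m - 72) + (72)
  -18m - 72 = (-(1/4)m - 1)(72) + (0)
The last nonzero remainder is the constant 72, so the polynomials are coprime and gcd = 1.

1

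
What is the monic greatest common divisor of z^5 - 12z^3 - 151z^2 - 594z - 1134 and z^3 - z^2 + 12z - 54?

z^2 + 2z + 18

Apply the Euclidean algorithm:
  z^5 - 12z^3 - 151z^2 - 594z - 1134 = (z^2 + z - 23)(z^3 - z^2 + 12z - 54) + (-132z^2 - 264z - 2376)
  z^3 - z^2 + 12z - 54 = (-(1/132)z + 1/44)(-132z^2 - 264z - 2376) + (0)
Last nonzero remainder: -132z^2 - 264z - 2376. Dividing through by -132 gives the monic gcd z^2 + 2z + 18.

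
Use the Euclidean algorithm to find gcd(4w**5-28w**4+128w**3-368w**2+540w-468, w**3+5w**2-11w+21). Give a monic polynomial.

w**2-2w+3

Euclidean algorithm in ℚ[w]:
  4w**5-28w**4+128w**3-368w**2+540w-468 = (4w**2-48w+412)(w**3+5w**2-11w+21) + (-3040w**2+6080w-9120)
  w**3+5w**2-11w+21 = (-(1/3040)w-7/3040)(-3040w**2+6080w-9120) + (0)
Last nonzero remainder: -3040w**2+6080w-9120. Dividing through by -3040 gives the monic gcd w**2-2w+3.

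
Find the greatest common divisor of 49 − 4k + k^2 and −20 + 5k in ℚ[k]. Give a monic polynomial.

Repeated division with remainder:
  k^2 − 4k + 49 = ((1/5)k)(5k − 20) + (49)
  5k − 20 = ((5/49)k − 20/49)(49) + (0)
The last nonzero remainder is the constant 49, so the polynomials are coprime and gcd = 1.

1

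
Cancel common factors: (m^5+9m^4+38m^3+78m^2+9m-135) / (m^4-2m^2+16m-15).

(m^3+7m^2+27m+45)/(m^2-2m+5)

Euclidean algorithm in ℚ[m]:
  m^5+9m^4+38m^3+78m^2+9m-135 = (m+9)(m^4-2m^2+16m-15) + (40m^3+80m^2-120m)
  m^4-2m^2+16m-15 = ((1/40)m-1/20)(40m^3+80m^2-120m) + (5m^2+10m-15)
  40m^3+80m^2-120m = (8m)(5m^2+10m-15) + (0)
Last nonzero remainder: 5m^2+10m-15. Dividing through by 5 gives the monic gcd m^2+2m-3.
Cancel m^2+2m-3 from numerator and denominator to get the reduced form.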